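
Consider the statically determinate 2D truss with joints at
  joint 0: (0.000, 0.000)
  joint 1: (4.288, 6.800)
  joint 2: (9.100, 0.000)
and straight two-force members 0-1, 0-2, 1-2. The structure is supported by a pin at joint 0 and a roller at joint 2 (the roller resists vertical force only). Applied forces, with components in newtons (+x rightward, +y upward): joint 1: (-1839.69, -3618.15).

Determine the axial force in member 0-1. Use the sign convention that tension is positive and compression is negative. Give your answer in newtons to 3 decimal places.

-3887.088

N=3 nodes, M=3 members, R=3 reactions → 2N=6, M+R=6
member 0 (0-1): L=8.0391, (cx,cy)=(0.5334,0.8459)
member 1 (0-2): L=9.1000, (cx,cy)=(1.0000,0.0000)
member 2 (1-2): L=8.3304, (cx,cy)=(0.5776,-0.8163)
solve A·x = −loads:
  F[0-1] = -3887.0876 N (compression)
  F[0-2] = +233.6585 N (tension)
  F[1-2] = -404.5024 N (compression)
  Rx@0 = +1839.6900 N
  Ry@0 = +3287.9593 N
  Ry@2 = +330.1907 N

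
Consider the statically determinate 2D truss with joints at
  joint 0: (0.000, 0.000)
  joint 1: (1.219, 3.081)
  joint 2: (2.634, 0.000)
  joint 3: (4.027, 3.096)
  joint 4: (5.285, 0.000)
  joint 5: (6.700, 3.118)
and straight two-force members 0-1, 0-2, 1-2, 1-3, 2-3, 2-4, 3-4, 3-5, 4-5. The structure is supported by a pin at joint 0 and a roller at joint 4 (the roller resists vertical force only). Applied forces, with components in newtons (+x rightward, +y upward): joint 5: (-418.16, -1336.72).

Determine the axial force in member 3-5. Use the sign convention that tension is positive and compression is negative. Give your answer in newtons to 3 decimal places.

N=6 nodes, M=9 members, R=3 reactions → 2N=12, M+R=12
member 0 (0-1): L=3.3134, (cx,cy)=(0.3679,0.9299)
member 1 (0-2): L=2.6340, (cx,cy)=(1.0000,0.0000)
member 2 (1-2): L=3.3904, (cx,cy)=(0.4174,-0.9087)
member 3 (1-3): L=2.8080, (cx,cy)=(1.0000,0.0053)
member 4 (2-3): L=3.3949, (cx,cy)=(0.4103,0.9119)
member 5 (2-4): L=2.6510, (cx,cy)=(1.0000,0.0000)
member 6 (3-4): L=3.3418, (cx,cy)=(0.3764,-0.9264)
member 7 (3-5): L=2.6731, (cx,cy)=(1.0000,0.0082)
member 8 (4-5): L=3.4241, (cx,cy)=(0.4133,0.9106)
solve A·x = −loads:
  F[0-1] = +119.5759 N (tension)
  F[0-2] = -462.1522 N (compression)
  F[1-2] = -121.7977 N (compression)
  F[1-3] = +94.8264 N (tension)
  F[2-3] = +121.3703 N (tension)
  F[2-4] = -562.7852 N (compression)
  F[3-4] = -118.3372 N (compression)
  F[3-5] = +189.1786 N (tension)
  F[4-5] = -1469.6386 N (compression)
  Rx@0 = +418.1600 N
  Ry@0 = -111.1894 N
  Ry@4 = +1447.9094 N

189.179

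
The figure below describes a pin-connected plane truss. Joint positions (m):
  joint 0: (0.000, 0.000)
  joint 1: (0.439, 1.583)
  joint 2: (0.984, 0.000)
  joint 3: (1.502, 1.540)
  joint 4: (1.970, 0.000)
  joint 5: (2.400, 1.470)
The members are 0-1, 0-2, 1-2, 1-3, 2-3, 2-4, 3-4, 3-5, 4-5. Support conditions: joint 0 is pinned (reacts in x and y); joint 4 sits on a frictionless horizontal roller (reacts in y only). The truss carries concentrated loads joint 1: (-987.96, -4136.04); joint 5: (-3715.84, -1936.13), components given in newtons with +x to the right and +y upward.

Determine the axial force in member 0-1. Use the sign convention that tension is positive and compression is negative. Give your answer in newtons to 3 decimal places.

-6598.332

N=6 nodes, M=9 members, R=3 reactions → 2N=12, M+R=12
member 0 (0-1): L=1.6427, (cx,cy)=(0.2672,0.9636)
member 1 (0-2): L=0.9840, (cx,cy)=(1.0000,0.0000)
member 2 (1-2): L=1.6742, (cx,cy)=(0.3255,-0.9455)
member 3 (1-3): L=1.0639, (cx,cy)=(0.9992,-0.0404)
member 4 (2-3): L=1.6248, (cx,cy)=(0.3188,0.9478)
member 5 (2-4): L=0.9860, (cx,cy)=(1.0000,0.0000)
member 6 (3-4): L=1.6095, (cx,cy)=(0.2908,-0.9568)
member 7 (3-5): L=0.9007, (cx,cy)=(0.9970,-0.0777)
member 8 (4-5): L=1.5316, (cx,cy)=(0.2808,0.9598)
solve A·x = −loads:
  F[0-1] = -6598.3322 N (compression)
  F[0-2] = -2940.4901 N (compression)
  F[1-2] = +2417.1723 N (tension)
  F[1-3] = -1563.4907 N (compression)
  F[2-3] = -2411.3410 N (compression)
  F[2-4] = -1384.8636 N (compression)
  F[3-4] = +2573.5434 N (tension)
  F[3-5] = -3088.6167 N (compression)
  F[4-5] = -2267.3549 N (compression)
  Rx@0 = +4703.8000 N
  Ry@0 = +6358.3588 N
  Ry@4 = -286.1888 N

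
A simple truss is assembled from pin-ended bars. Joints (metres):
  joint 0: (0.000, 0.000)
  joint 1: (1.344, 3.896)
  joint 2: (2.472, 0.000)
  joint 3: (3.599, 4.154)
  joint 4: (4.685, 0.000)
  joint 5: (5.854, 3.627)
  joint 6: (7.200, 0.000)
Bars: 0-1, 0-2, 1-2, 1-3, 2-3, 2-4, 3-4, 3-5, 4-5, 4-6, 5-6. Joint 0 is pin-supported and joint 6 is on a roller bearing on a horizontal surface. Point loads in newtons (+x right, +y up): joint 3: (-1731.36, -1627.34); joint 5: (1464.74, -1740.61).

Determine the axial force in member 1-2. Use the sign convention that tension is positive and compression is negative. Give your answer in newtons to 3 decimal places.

N=7 nodes, M=11 members, R=3 reactions → 2N=14, M+R=14
member 0 (0-1): L=4.1213, (cx,cy)=(0.3261,0.9453)
member 1 (0-2): L=2.4720, (cx,cy)=(1.0000,0.0000)
member 2 (1-2): L=4.0560, (cx,cy)=(0.2781,-0.9606)
member 3 (1-3): L=2.2697, (cx,cy)=(0.9935,0.1137)
member 4 (2-3): L=4.3042, (cx,cy)=(0.2618,0.9651)
member 5 (2-4): L=2.2130, (cx,cy)=(1.0000,0.0000)
member 6 (3-4): L=4.2936, (cx,cy)=(0.2529,-0.9675)
member 7 (3-5): L=2.3158, (cx,cy)=(0.9738,-0.2276)
member 8 (4-5): L=3.8107, (cx,cy)=(0.3068,0.9518)
member 9 (4-6): L=2.5150, (cx,cy)=(1.0000,0.0000)
member 10 (5-6): L=3.8687, (cx,cy)=(0.3479,-0.9375)
solve A·x = −loads:
  F[0-1] = -1481.3098 N (compression)
  F[0-2] = +216.4504 N (tension)
  F[1-2] = +1355.4027 N (tension)
  F[1-3] = -865.6266 N (compression)
  F[2-3] = -1348.9972 N (compression)
  F[2-4] = +946.6165 N (tension)
  F[3-4] = -383.2105 N (compression)
  F[3-5] = +631.6232 N (tension)
  F[4-5] = +389.5310 N (tension)
  F[4-6] = +730.1951 N (tension)
  F[5-6] = -2098.7417 N (compression)
  Rx@0 = +266.6200 N
  Ry@0 = +1400.3291 N
  Ry@6 = +1967.6209 N

1355.403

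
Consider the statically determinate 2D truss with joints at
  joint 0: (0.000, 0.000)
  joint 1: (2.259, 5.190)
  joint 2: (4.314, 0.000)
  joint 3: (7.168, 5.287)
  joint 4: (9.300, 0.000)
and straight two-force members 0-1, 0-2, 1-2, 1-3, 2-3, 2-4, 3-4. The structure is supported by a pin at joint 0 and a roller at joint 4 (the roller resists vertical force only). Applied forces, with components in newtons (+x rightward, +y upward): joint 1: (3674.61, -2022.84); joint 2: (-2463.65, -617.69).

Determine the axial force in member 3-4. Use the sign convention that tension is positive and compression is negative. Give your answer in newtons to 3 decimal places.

-3049.874

N=5 nodes, M=7 members, R=3 reactions → 2N=10, M+R=10
member 0 (0-1): L=5.6603, (cx,cy)=(0.3991,0.9169)
member 1 (0-2): L=4.3140, (cx,cy)=(1.0000,0.0000)
member 2 (1-2): L=5.5820, (cx,cy)=(0.3681,-0.9298)
member 3 (1-3): L=4.9100, (cx,cy)=(0.9998,0.0198)
member 4 (2-3): L=6.0081, (cx,cy)=(0.4750,0.8800)
member 5 (2-4): L=4.9860, (cx,cy)=(1.0000,0.0000)
member 6 (3-4): L=5.7007, (cx,cy)=(0.3740,-0.9274)
solve A·x = −loads:
  F[0-1] = +205.0608 N (tension)
  F[0-2] = +1129.1214 N (tension)
  F[1-2] = -2435.1655 N (compression)
  F[1-3] = -2696.8031 N (compression)
  F[2-3] = +3274.9048 N (tension)
  F[2-4] = +1140.6229 N (tension)
  F[3-4] = -3049.8735 N (compression)
  Rx@0 = -1210.9600 N
  Ry@0 = -188.0223 N
  Ry@4 = +2828.5523 N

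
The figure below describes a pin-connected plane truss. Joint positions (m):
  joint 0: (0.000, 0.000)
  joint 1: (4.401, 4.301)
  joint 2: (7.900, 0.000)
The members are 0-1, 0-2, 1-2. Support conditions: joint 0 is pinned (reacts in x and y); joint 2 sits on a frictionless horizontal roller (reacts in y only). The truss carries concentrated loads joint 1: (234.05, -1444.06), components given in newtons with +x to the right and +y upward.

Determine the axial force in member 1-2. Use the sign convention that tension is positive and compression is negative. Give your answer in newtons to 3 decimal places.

-1201.324

N=3 nodes, M=3 members, R=3 reactions → 2N=6, M+R=6
member 0 (0-1): L=6.1536, (cx,cy)=(0.7152,0.6989)
member 1 (0-2): L=7.9000, (cx,cy)=(1.0000,0.0000)
member 2 (1-2): L=5.5445, (cx,cy)=(0.6311,-0.7757)
solve A·x = −loads:
  F[0-1] = -732.7818 N (compression)
  F[0-2] = +758.1248 N (tension)
  F[1-2] = -1201.3236 N (compression)
  Rx@0 = -234.0500 N
  Ry@0 = +512.1667 N
  Ry@2 = +931.8933 N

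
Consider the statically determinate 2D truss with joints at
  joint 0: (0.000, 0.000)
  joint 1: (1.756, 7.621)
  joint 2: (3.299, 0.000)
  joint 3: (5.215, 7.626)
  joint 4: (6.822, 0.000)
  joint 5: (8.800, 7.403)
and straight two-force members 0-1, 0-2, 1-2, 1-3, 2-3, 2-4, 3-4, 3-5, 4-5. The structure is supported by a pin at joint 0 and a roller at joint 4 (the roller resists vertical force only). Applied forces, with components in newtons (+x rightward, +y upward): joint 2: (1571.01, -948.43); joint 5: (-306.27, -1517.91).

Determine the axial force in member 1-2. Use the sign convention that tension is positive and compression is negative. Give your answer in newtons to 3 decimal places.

389.538

N=6 nodes, M=9 members, R=3 reactions → 2N=12, M+R=12
member 0 (0-1): L=7.8207, (cx,cy)=(0.2245,0.9745)
member 1 (0-2): L=3.2990, (cx,cy)=(1.0000,0.0000)
member 2 (1-2): L=7.7756, (cx,cy)=(0.1984,-0.9801)
member 3 (1-3): L=3.4590, (cx,cy)=(1.0000,0.0014)
member 4 (2-3): L=7.8630, (cx,cy)=(0.2437,0.9699)
member 5 (2-4): L=3.5230, (cx,cy)=(1.0000,0.0000)
member 6 (3-4): L=7.7935, (cx,cy)=(0.2062,-0.9785)
member 7 (3-5): L=3.5919, (cx,cy)=(0.9981,-0.0621)
member 8 (4-5): L=7.6627, (cx,cy)=(0.2581,0.9661)
solve A·x = −loads:
  F[0-1] = -392.0403 N (compression)
  F[0-2] = +1352.7658 N (tension)
  F[1-2] = +389.5379 N (tension)
  F[1-3] = -165.3261 N (compression)
  F[2-3] = +584.2495 N (tension)
  F[2-4] = -283.3097 N (compression)
  F[3-4] = -585.0481 N (compression)
  F[3-5] = +97.8642 N (tension)
  F[4-5] = -1564.8689 N (compression)
  Rx@0 = -1264.7400 N
  Ry@0 = +382.0302 N
  Ry@4 = +2084.3098 N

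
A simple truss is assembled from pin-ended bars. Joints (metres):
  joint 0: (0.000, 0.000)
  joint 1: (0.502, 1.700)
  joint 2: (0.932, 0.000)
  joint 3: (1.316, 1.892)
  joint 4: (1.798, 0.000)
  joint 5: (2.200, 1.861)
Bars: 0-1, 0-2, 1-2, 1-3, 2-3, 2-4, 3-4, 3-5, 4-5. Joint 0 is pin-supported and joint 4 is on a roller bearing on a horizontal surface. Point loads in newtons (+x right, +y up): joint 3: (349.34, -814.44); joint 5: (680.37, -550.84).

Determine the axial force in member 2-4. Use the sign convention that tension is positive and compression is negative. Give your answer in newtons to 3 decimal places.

350.399

N=6 nodes, M=9 members, R=3 reactions → 2N=12, M+R=12
member 0 (0-1): L=1.7726, (cx,cy)=(0.2832,0.9591)
member 1 (0-2): L=0.9320, (cx,cy)=(1.0000,0.0000)
member 2 (1-2): L=1.7535, (cx,cy)=(0.2452,-0.9695)
member 3 (1-3): L=0.8363, (cx,cy)=(0.9733,0.2296)
member 4 (2-3): L=1.9306, (cx,cy)=(0.1989,0.9800)
member 5 (2-4): L=0.8660, (cx,cy)=(1.0000,0.0000)
member 6 (3-4): L=1.9524, (cx,cy)=(0.2469,-0.9690)
member 7 (3-5): L=0.8845, (cx,cy)=(0.9994,-0.0350)
member 8 (4-5): L=1.9039, (cx,cy)=(0.2111,0.9775)
solve A·x = −loads:
  F[0-1] = +1018.3302 N (tension)
  F[0-2] = +741.3142 N (tension)
  F[1-2] = -884.4618 N (compression)
  F[1-3] = +519.1477 N (tension)
  F[2-3] = +874.9395 N (tension)
  F[2-4] = +350.3985 N (tension)
  F[3-4] = -1876.9968 N (compression)
  F[3-5] = +793.8365 N (tension)
  F[4-5] = -535.0823 N (compression)
  Rx@0 = -1029.7100 N
  Ry@0 = -976.6393 N
  Ry@4 = +2341.9193 N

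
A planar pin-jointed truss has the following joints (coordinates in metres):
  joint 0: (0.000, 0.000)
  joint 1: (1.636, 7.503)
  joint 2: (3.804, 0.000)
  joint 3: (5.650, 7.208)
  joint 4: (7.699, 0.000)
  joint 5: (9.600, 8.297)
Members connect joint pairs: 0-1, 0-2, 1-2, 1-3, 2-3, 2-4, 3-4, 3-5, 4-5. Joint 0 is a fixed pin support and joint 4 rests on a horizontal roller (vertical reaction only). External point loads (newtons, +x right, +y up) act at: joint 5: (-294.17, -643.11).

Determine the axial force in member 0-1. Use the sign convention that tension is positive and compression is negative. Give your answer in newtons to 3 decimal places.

-161.943

N=6 nodes, M=9 members, R=3 reactions → 2N=12, M+R=12
member 0 (0-1): L=7.6793, (cx,cy)=(0.2130,0.9770)
member 1 (0-2): L=3.8040, (cx,cy)=(1.0000,0.0000)
member 2 (1-2): L=7.8099, (cx,cy)=(0.2776,-0.9607)
member 3 (1-3): L=4.0248, (cx,cy)=(0.9973,-0.0733)
member 4 (2-3): L=7.4406, (cx,cy)=(0.2481,0.9687)
member 5 (2-4): L=3.8950, (cx,cy)=(1.0000,0.0000)
member 6 (3-4): L=7.4936, (cx,cy)=(0.2734,-0.9619)
member 7 (3-5): L=4.0974, (cx,cy)=(0.9640,0.2658)
member 8 (4-5): L=8.5120, (cx,cy)=(0.2233,0.9747)
solve A·x = −loads:
  F[0-1] = -161.9429 N (compression)
  F[0-2] = -259.6696 N (compression)
  F[1-2] = +170.9681 N (tension)
  F[1-3] = -82.1813 N (compression)
  F[2-3] = -169.5497 N (compression)
  F[2-4] = -170.1449 N (compression)
  F[3-4] = +119.5748 N (tension)
  F[3-5] = -162.5679 N (compression)
  F[4-5] = -615.4473 N (compression)
  Rx@0 = +294.1700 N
  Ry@0 = +158.2253 N
  Ry@4 = +484.8847 N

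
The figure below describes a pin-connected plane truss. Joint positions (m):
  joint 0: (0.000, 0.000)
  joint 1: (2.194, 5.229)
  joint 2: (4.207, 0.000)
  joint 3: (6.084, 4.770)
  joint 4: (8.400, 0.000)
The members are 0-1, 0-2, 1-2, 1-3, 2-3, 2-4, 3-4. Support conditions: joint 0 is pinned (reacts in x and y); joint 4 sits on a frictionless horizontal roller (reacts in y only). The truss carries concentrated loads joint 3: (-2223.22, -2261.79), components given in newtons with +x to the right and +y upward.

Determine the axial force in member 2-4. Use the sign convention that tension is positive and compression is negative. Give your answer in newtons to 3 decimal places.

N=5 nodes, M=7 members, R=3 reactions → 2N=10, M+R=10
member 0 (0-1): L=5.6706, (cx,cy)=(0.3869,0.9221)
member 1 (0-2): L=4.2070, (cx,cy)=(1.0000,0.0000)
member 2 (1-2): L=5.6031, (cx,cy)=(0.3593,-0.9332)
member 3 (1-3): L=3.9170, (cx,cy)=(0.9931,-0.1172)
member 4 (2-3): L=5.1260, (cx,cy)=(0.3662,0.9305)
member 5 (2-4): L=4.1930, (cx,cy)=(1.0000,0.0000)
member 6 (3-4): L=5.3025, (cx,cy)=(0.4368,-0.8996)
solve A·x = −loads:
  F[0-1] = -2045.3744 N (compression)
  F[0-2] = -1431.8531 N (compression)
  F[1-2] = +2222.0021 N (tension)
  F[1-3] = -1600.6849 N (compression)
  F[2-3] = -2228.4200 N (compression)
  F[2-4] = +182.4206 N (tension)
  F[3-4] = -417.6552 N (compression)
  Rx@0 = +2223.2200 N
  Ry@0 = +1886.0792 N
  Ry@4 = +375.7108 N

182.421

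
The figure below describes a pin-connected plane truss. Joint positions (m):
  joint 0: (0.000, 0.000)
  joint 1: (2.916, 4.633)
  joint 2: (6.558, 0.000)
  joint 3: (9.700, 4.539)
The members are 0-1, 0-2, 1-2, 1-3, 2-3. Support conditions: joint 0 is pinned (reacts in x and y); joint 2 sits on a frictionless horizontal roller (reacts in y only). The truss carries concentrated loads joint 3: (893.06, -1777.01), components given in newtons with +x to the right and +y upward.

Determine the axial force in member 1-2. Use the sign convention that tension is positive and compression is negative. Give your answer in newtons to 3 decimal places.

-1906.247

N=4 nodes, M=5 members, R=3 reactions → 2N=8, M+R=8
member 0 (0-1): L=5.4743, (cx,cy)=(0.5327,0.8463)
member 1 (0-2): L=6.5580, (cx,cy)=(1.0000,0.0000)
member 2 (1-2): L=5.8931, (cx,cy)=(0.6180,-0.7862)
member 3 (1-3): L=6.7847, (cx,cy)=(0.9999,-0.0139)
member 4 (2-3): L=5.5204, (cx,cy)=(0.5692,0.8222)
solve A·x = −loads:
  F[0-1] = +1736.3353 N (tension)
  F[0-2] = -31.8385 N (compression)
  F[1-2] = -1906.2474 N (compression)
  F[1-3] = +2103.1782 N (tension)
  F[2-3] = -2125.7823 N (compression)
  Rx@0 = -893.0600 N
  Ry@0 = -1469.4975 N
  Ry@2 = +3246.5075 N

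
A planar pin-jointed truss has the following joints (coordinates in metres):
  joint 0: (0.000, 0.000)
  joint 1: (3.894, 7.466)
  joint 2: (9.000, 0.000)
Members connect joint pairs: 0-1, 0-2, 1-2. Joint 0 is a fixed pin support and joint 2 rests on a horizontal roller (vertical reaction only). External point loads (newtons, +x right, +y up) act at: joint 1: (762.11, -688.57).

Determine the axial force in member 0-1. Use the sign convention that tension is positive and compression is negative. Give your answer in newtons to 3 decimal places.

N=3 nodes, M=3 members, R=3 reactions → 2N=6, M+R=6
member 0 (0-1): L=8.4205, (cx,cy)=(0.4624,0.8866)
member 1 (0-2): L=9.0000, (cx,cy)=(1.0000,0.0000)
member 2 (1-2): L=9.0450, (cx,cy)=(0.5645,-0.8254)
solve A·x = −loads:
  F[0-1] = +272.4461 N (tension)
  F[0-2] = +636.1189 N (tension)
  F[1-2] = -1126.8524 N (compression)
  Rx@0 = -762.1100 N
  Ry@0 = -241.5639 N
  Ry@2 = +930.1339 N

272.446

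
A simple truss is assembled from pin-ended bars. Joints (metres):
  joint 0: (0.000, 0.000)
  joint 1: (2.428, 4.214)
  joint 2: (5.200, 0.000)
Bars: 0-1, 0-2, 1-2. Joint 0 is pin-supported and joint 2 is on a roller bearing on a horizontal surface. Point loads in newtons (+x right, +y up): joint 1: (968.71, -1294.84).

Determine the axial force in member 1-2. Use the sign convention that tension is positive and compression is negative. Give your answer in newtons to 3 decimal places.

N=3 nodes, M=3 members, R=3 reactions → 2N=6, M+R=6
member 0 (0-1): L=4.8634, (cx,cy)=(0.4992,0.8665)
member 1 (0-2): L=5.2000, (cx,cy)=(1.0000,0.0000)
member 2 (1-2): L=5.0440, (cx,cy)=(0.5496,-0.8355)
solve A·x = −loads:
  F[0-1] = +109.3850 N (tension)
  F[0-2] = +914.1011 N (tension)
  F[1-2] = -1663.3160 N (compression)
  Rx@0 = -968.7100 N
  Ry@0 = -94.7784 N
  Ry@2 = +1389.6184 N

-1663.316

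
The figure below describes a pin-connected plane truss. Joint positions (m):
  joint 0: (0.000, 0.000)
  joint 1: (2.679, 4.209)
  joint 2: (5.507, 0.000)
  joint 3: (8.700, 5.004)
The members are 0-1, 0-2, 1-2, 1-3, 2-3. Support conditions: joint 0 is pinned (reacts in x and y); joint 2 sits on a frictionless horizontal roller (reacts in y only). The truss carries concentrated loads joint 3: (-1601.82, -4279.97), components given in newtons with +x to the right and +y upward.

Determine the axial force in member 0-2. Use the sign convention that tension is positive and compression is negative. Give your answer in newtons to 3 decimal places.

-2254.892

N=4 nodes, M=5 members, R=3 reactions → 2N=8, M+R=8
member 0 (0-1): L=4.9893, (cx,cy)=(0.5370,0.8436)
member 1 (0-2): L=5.5070, (cx,cy)=(1.0000,0.0000)
member 2 (1-2): L=5.0708, (cx,cy)=(0.5577,-0.8300)
member 3 (1-3): L=6.0733, (cx,cy)=(0.9914,0.1309)
member 4 (2-3): L=5.9359, (cx,cy)=(0.5379,0.8430)
solve A·x = −loads:
  F[0-1] = +1216.2538 N (tension)
  F[0-2] = -2254.8915 N (compression)
  F[1-2] = -1039.9877 N (compression)
  F[1-3] = +1243.7751 N (tension)
  F[2-3] = -5270.1928 N (compression)
  Rx@0 = +1601.8200 N
  Ry@0 = -1026.0463 N
  Ry@2 = +5306.0163 N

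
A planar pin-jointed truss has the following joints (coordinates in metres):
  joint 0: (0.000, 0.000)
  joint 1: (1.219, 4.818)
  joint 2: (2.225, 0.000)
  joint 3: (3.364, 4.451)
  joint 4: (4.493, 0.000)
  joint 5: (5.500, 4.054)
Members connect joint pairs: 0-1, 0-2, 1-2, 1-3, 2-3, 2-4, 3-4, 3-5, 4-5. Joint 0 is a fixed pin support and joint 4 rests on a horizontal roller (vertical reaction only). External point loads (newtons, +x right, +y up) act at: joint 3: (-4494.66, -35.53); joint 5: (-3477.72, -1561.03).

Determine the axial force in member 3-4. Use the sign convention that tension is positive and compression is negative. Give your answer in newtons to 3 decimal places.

N=6 nodes, M=9 members, R=3 reactions → 2N=12, M+R=12
member 0 (0-1): L=4.9698, (cx,cy)=(0.2453,0.9695)
member 1 (0-2): L=2.2250, (cx,cy)=(1.0000,0.0000)
member 2 (1-2): L=4.9219, (cx,cy)=(0.2044,-0.9789)
member 3 (1-3): L=2.1762, (cx,cy)=(0.9857,-0.1686)
member 4 (2-3): L=4.5944, (cx,cy)=(0.2479,0.9688)
member 5 (2-4): L=2.2680, (cx,cy)=(1.0000,0.0000)
member 6 (3-4): L=4.5920, (cx,cy)=(0.2459,-0.9693)
member 7 (3-5): L=2.1726, (cx,cy)=(0.9832,-0.1827)
member 8 (4-5): L=4.1772, (cx,cy)=(0.2411,0.9705)
solve A·x = −loads:
  F[0-1] = -7478.0639 N (compression)
  F[0-2] = -6138.1557 N (compression)
  F[1-2] = +8012.8244 N (tension)
  F[1-3] = -3522.4367 N (compression)
  F[2-3] = -8096.4096 N (compression)
  F[2-4] = -2493.2207 N (compression)
  F[3-4] = +8008.8963 N (tension)
  F[3-5] = -3004.1875 N (compression)
  F[4-5] = -2174.1112 N (compression)
  Rx@0 = +7972.3800 N
  Ry@0 = +7249.6249 N
  Ry@4 = -5653.0649 N

8008.896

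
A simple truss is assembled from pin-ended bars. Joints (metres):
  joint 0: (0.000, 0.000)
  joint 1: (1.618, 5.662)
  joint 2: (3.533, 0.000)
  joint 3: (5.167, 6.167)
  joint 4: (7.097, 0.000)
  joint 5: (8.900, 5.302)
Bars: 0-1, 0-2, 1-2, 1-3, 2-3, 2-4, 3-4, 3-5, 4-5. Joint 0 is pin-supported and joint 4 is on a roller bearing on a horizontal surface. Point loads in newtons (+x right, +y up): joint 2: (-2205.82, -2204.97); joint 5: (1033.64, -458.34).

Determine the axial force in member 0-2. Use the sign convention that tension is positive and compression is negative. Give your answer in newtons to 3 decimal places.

-1109.697

N=6 nodes, M=9 members, R=3 reactions → 2N=12, M+R=12
member 0 (0-1): L=5.8886, (cx,cy)=(0.2748,0.9615)
member 1 (0-2): L=3.5330, (cx,cy)=(1.0000,0.0000)
member 2 (1-2): L=5.9771, (cx,cy)=(0.3204,-0.9473)
member 3 (1-3): L=3.5847, (cx,cy)=(0.9900,0.1409)
member 4 (2-3): L=6.3798, (cx,cy)=(0.2561,0.9666)
member 5 (2-4): L=3.5640, (cx,cy)=(1.0000,0.0000)
member 6 (3-4): L=6.4619, (cx,cy)=(0.2987,-0.9544)
member 7 (3-5): L=3.8319, (cx,cy)=(0.9742,-0.2257)
member 8 (4-5): L=5.6002, (cx,cy)=(0.3220,0.9468)
solve A·x = −loads:
  F[0-1] = -227.4036 N (compression)
  F[0-2] = -1109.6972 N (compression)
  F[1-2] = +211.2654 N (tension)
  F[1-3] = -131.4814 N (compression)
  F[2-3] = +2074.0208 N (tension)
  F[2-4] = +632.6102 N (tension)
  F[3-4] = -2349.0340 N (compression)
  F[3-5] = +1131.8336 N (tension)
  F[4-5] = -214.2520 N (compression)
  Rx@0 = +1172.1800 N
  Ry@0 = +218.6511 N
  Ry@4 = +2444.6589 N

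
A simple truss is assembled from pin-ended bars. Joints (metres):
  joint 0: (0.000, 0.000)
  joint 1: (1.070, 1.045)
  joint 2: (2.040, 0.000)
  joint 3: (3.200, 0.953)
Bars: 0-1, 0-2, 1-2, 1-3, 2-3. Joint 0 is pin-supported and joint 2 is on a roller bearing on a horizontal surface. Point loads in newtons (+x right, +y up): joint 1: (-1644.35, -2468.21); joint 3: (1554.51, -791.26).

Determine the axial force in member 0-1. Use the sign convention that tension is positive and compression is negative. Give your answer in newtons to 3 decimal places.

N=4 nodes, M=5 members, R=3 reactions → 2N=8, M+R=8
member 0 (0-1): L=1.4956, (cx,cy)=(0.7154,0.6987)
member 1 (0-2): L=2.0400, (cx,cy)=(1.0000,0.0000)
member 2 (1-2): L=1.4258, (cx,cy)=(0.6803,-0.7329)
member 3 (1-3): L=2.1320, (cx,cy)=(0.9991,-0.0432)
member 4 (2-3): L=1.5013, (cx,cy)=(0.7727,0.6348)
solve A·x = −loads:
  F[0-1] = -1201.9524 N (compression)
  F[0-2] = +770.0548 N (tension)
  F[1-2] = -2362.7702 N (compression)
  F[1-3] = +2394.1170 N (tension)
  F[2-3] = -1083.7311 N (compression)
  Rx@0 = +89.8400 N
  Ry@0 = +839.8038 N
  Ry@2 = +2419.6662 N

-1201.952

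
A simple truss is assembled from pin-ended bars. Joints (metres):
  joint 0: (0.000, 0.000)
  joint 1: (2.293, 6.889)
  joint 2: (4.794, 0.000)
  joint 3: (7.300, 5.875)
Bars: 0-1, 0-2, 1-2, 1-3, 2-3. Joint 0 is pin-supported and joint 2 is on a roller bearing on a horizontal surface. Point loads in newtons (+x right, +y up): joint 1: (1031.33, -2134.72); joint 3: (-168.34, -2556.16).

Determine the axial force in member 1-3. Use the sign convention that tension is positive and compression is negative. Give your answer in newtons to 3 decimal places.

N=4 nodes, M=5 members, R=3 reactions → 2N=8, M+R=8
member 0 (0-1): L=7.2606, (cx,cy)=(0.3158,0.9488)
member 1 (0-2): L=4.7940, (cx,cy)=(1.0000,0.0000)
member 2 (1-2): L=7.3289, (cx,cy)=(0.3413,-0.9400)
member 3 (1-3): L=5.1086, (cx,cy)=(0.9801,-0.1985)
member 4 (2-3): L=6.3871, (cx,cy)=(0.3924,0.9198)
solve A·x = −loads:
  F[0-1] = +1579.0709 N (tension)
  F[0-2] = +364.2964 N (tension)
  F[1-2] = -4047.8291 N (compression)
  F[1-3] = +865.9140 N (tension)
  F[2-3] = -2592.1354 N (compression)
  Rx@0 = -862.9900 N
  Ry@0 = -1498.2556 N
  Ry@2 = +6189.1356 N

865.914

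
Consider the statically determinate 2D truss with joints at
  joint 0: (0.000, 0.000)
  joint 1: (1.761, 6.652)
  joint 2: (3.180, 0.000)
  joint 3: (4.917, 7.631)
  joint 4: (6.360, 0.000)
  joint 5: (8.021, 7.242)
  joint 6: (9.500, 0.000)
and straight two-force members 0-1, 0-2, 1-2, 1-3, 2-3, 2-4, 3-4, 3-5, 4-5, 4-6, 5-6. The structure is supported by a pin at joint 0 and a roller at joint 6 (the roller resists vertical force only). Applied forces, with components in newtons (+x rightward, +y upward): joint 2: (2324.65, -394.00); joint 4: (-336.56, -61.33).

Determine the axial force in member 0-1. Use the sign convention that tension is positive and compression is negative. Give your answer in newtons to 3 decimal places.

-292.113

N=7 nodes, M=11 members, R=3 reactions → 2N=14, M+R=14
member 0 (0-1): L=6.8811, (cx,cy)=(0.2559,0.9667)
member 1 (0-2): L=3.1800, (cx,cy)=(1.0000,0.0000)
member 2 (1-2): L=6.8017, (cx,cy)=(0.2086,-0.9780)
member 3 (1-3): L=3.3044, (cx,cy)=(0.9551,0.2963)
member 4 (2-3): L=7.8262, (cx,cy)=(0.2219,0.9751)
member 5 (2-4): L=3.1800, (cx,cy)=(1.0000,0.0000)
member 6 (3-4): L=7.7662, (cx,cy)=(0.1858,-0.9826)
member 7 (3-5): L=3.1283, (cx,cy)=(0.9922,-0.1243)
member 8 (4-5): L=7.4300, (cx,cy)=(0.2236,0.9747)
member 9 (4-6): L=3.1400, (cx,cy)=(1.0000,0.0000)
member 10 (5-6): L=7.3915, (cx,cy)=(0.2001,-0.9798)
solve A·x = −loads:
  F[0-1] = -292.1125 N (compression)
  F[0-2] = +2062.8464 N (tension)
  F[1-2] = +248.5780 N (tension)
  F[1-3] = -132.5681 N (compression)
  F[2-3] = +154.7515 N (tension)
  F[2-4] = -244.2905 N (compression)
  F[3-4] = -104.2964 N (compression)
  F[3-5] = -73.4609 N (compression)
  F[4-5] = +168.0637 N (tension)
  F[4-6] = +35.3198 N (tension)
  F[5-6] = -176.5149 N (compression)
  Rx@0 = -1988.0900 N
  Ry@0 = +282.3849 N
  Ry@6 = +172.9451 N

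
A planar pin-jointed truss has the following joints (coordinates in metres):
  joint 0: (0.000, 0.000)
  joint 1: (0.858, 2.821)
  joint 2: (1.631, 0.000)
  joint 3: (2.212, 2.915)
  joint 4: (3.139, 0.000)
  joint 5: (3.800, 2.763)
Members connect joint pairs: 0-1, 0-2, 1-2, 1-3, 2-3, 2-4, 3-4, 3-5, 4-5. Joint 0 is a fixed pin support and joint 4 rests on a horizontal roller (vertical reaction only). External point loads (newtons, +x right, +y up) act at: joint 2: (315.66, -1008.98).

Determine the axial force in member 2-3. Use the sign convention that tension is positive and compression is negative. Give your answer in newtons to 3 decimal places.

N=6 nodes, M=9 members, R=3 reactions → 2N=12, M+R=12
member 0 (0-1): L=2.9486, (cx,cy)=(0.2910,0.9567)
member 1 (0-2): L=1.6310, (cx,cy)=(1.0000,0.0000)
member 2 (1-2): L=2.9250, (cx,cy)=(0.2643,-0.9644)
member 3 (1-3): L=1.3573, (cx,cy)=(0.9976,0.0693)
member 4 (2-3): L=2.9723, (cx,cy)=(0.1955,0.9807)
member 5 (2-4): L=1.5080, (cx,cy)=(1.0000,0.0000)
member 6 (3-4): L=3.0588, (cx,cy)=(0.3031,-0.9530)
member 7 (3-5): L=1.5953, (cx,cy)=(0.9955,-0.0953)
member 8 (4-5): L=2.8410, (cx,cy)=(0.2327,0.9726)
solve A·x = −loads:
  F[0-1] = -506.6458 N (compression)
  F[0-2] = +463.0869 N (tension)
  F[1-2] = +482.7936 N (tension)
  F[1-3] = -275.6788 N (compression)
  F[2-3] = +554.0384 N (tension)
  F[2-4] = +166.7195 N (tension)
  F[3-4] = -550.1291 N (compression)
  F[3-5] = +0.0000 N (tension)
  F[4-5] = -0.0000 N (compression)
  Rx@0 = -315.6600 N
  Ry@0 = +484.7218 N
  Ry@4 = +524.2582 N

554.038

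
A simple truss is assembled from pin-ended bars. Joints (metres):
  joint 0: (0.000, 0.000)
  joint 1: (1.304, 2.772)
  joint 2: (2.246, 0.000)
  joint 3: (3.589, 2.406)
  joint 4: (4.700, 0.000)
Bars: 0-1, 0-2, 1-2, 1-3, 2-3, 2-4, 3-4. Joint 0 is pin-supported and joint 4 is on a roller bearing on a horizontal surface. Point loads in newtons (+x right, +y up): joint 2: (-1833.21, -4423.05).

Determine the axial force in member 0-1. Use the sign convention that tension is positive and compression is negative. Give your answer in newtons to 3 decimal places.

-2552.164

N=5 nodes, M=7 members, R=3 reactions → 2N=10, M+R=10
member 0 (0-1): L=3.0634, (cx,cy)=(0.4257,0.9049)
member 1 (0-2): L=2.2460, (cx,cy)=(1.0000,0.0000)
member 2 (1-2): L=2.9277, (cx,cy)=(0.3218,-0.9468)
member 3 (1-3): L=2.3141, (cx,cy)=(0.9874,-0.1582)
member 4 (2-3): L=2.7554, (cx,cy)=(0.4874,0.8732)
member 5 (2-4): L=2.4540, (cx,cy)=(1.0000,0.0000)
member 6 (3-4): L=2.6501, (cx,cy)=(0.4192,-0.9079)
solve A·x = −loads:
  F[0-1] = -2552.1640 N (compression)
  F[0-2] = -746.8271 N (compression)
  F[1-2] = +2773.8730 N (tension)
  F[1-3] = -2004.1170 N (compression)
  F[2-3] = +2057.6337 N (tension)
  F[2-4] = +976.0053 N (tension)
  F[3-4] = -2328.1144 N (compression)
  Rx@0 = +1833.2100 N
  Ry@0 = +2309.3967 N
  Ry@4 = +2113.6533 N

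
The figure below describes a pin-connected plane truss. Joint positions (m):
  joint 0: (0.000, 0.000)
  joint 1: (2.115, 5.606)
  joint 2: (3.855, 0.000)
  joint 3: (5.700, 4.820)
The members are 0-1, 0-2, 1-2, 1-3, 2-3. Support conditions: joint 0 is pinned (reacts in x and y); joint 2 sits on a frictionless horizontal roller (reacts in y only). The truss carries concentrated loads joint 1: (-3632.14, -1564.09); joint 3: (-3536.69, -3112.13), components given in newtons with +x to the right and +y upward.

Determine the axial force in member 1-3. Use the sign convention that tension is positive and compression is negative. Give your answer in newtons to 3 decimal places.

-2215.229

N=4 nodes, M=5 members, R=3 reactions → 2N=8, M+R=8
member 0 (0-1): L=5.9917, (cx,cy)=(0.3530,0.9356)
member 1 (0-2): L=3.8550, (cx,cy)=(1.0000,0.0000)
member 2 (1-2): L=5.8698, (cx,cy)=(0.2964,-0.9551)
member 3 (1-3): L=3.6702, (cx,cy)=(0.9768,-0.2142)
member 4 (2-3): L=5.1610, (cx,cy)=(0.3575,0.9339)
solve A·x = −loads:
  F[0-1] = -9534.1665 N (compression)
  F[0-2] = -3803.3804 N (compression)
  F[1-2] = +8199.2774 N (tension)
  F[1-3] = -2215.2290 N (compression)
  F[2-3] = -3840.3166 N (compression)
  Rx@0 = +7168.8300 N
  Ry@0 = +8920.4305 N
  Ry@2 = -4244.2105 N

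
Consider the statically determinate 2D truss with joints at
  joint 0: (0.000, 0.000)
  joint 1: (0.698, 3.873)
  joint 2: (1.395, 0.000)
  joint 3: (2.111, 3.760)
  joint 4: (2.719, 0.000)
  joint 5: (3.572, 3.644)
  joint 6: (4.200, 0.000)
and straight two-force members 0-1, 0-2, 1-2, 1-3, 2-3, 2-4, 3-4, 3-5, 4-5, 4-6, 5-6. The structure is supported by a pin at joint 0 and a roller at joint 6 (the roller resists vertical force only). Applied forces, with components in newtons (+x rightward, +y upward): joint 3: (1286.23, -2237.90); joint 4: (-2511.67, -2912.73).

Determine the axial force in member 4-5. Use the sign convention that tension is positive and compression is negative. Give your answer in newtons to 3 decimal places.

4139.030

N=7 nodes, M=11 members, R=3 reactions → 2N=14, M+R=14
member 0 (0-1): L=3.9354, (cx,cy)=(0.1774,0.9841)
member 1 (0-2): L=1.3950, (cx,cy)=(1.0000,0.0000)
member 2 (1-2): L=3.9352, (cx,cy)=(0.1771,-0.9842)
member 3 (1-3): L=1.4175, (cx,cy)=(0.9968,-0.0797)
member 4 (2-3): L=3.8276, (cx,cy)=(0.1871,0.9823)
member 5 (2-4): L=1.3240, (cx,cy)=(1.0000,0.0000)
member 6 (3-4): L=3.8088, (cx,cy)=(0.1596,-0.9872)
member 7 (3-5): L=1.4656, (cx,cy)=(0.9969,-0.0791)
member 8 (4-5): L=3.7425, (cx,cy)=(0.2279,0.9737)
member 9 (4-6): L=1.4810, (cx,cy)=(1.0000,0.0000)
member 10 (5-6): L=3.6977, (cx,cy)=(0.1698,-0.9855)
solve A·x = −loads:
  F[0-1] = -1004.6188 N (compression)
  F[0-2] = -1047.2561 N (compression)
  F[1-2] = +1033.9326 N (tension)
  F[1-3] = -362.4660 N (compression)
  F[2-3] = -1035.8711 N (compression)
  F[2-4] = -670.3532 N (compression)
  F[3-4] = -1131.8723 N (compression)
  F[3-5] = -1665.8636 N (compression)
  F[4-5] = +4139.0304 N (tension)
  F[4-6] = +717.2606 N (tension)
  F[5-6] = -4223.2926 N (compression)
  Rx@0 = +1225.4400 N
  Ry@0 = +988.6908 N
  Ry@6 = +4161.9392 N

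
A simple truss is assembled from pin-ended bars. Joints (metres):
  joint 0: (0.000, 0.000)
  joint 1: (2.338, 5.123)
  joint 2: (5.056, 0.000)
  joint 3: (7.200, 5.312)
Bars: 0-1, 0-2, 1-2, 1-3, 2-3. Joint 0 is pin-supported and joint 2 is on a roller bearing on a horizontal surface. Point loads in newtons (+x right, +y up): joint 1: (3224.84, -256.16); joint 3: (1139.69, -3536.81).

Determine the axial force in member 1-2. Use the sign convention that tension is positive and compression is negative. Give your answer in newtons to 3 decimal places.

N=4 nodes, M=5 members, R=3 reactions → 2N=8, M+R=8
member 0 (0-1): L=5.6313, (cx,cy)=(0.4152,0.9097)
member 1 (0-2): L=5.0560, (cx,cy)=(1.0000,0.0000)
member 2 (1-2): L=5.7994, (cx,cy)=(0.4687,-0.8834)
member 3 (1-3): L=4.8657, (cx,cy)=(0.9992,0.0388)
member 4 (2-3): L=5.7284, (cx,cy)=(0.3743,0.9273)
solve A·x = −loads:
  F[0-1] = +6405.1888 N (tension)
  F[0-2] = +1705.2203 N (tension)
  F[1-2] = -6771.5786 N (compression)
  F[1-3] = +2610.0880 N (tension)
  F[2-3] = -3923.3589 N (compression)
  Rx@0 = -4364.5300 N
  Ry@0 = -5827.0503 N
  Ry@2 = +9620.0203 N

-6771.579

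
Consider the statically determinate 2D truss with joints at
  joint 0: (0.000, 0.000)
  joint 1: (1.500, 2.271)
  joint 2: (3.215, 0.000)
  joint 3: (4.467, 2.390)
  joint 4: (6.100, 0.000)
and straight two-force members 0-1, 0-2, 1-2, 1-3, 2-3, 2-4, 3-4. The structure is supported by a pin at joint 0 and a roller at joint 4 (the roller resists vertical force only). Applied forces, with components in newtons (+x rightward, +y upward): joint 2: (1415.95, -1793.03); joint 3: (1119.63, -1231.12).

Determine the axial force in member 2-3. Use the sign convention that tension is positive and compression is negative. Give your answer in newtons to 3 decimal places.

N=5 nodes, M=7 members, R=3 reactions → 2N=10, M+R=10
member 0 (0-1): L=2.7217, (cx,cy)=(0.5511,0.8344)
member 1 (0-2): L=3.2150, (cx,cy)=(1.0000,0.0000)
member 2 (1-2): L=2.8458, (cx,cy)=(0.6026,-0.7980)
member 3 (1-3): L=2.9694, (cx,cy)=(0.9992,0.0401)
member 4 (2-3): L=2.6981, (cx,cy)=(0.4640,0.8858)
member 5 (2-4): L=2.8850, (cx,cy)=(1.0000,0.0000)
member 6 (3-4): L=2.8946, (cx,cy)=(0.5642,-0.8257)
solve A·x = −loads:
  F[0-1] = -885.5493 N (compression)
  F[0-2] = +3023.6363 N (tension)
  F[1-2] = +874.9161 N (tension)
  F[1-3] = -1016.1313 N (compression)
  F[2-3] = +1235.9606 N (tension)
  F[2-4] = +1561.4164 N (tension)
  F[3-4] = -2767.7265 N (compression)
  Rx@0 = -2535.5800 N
  Ry@0 = +738.9172 N
  Ry@4 = +2285.2328 N

1235.961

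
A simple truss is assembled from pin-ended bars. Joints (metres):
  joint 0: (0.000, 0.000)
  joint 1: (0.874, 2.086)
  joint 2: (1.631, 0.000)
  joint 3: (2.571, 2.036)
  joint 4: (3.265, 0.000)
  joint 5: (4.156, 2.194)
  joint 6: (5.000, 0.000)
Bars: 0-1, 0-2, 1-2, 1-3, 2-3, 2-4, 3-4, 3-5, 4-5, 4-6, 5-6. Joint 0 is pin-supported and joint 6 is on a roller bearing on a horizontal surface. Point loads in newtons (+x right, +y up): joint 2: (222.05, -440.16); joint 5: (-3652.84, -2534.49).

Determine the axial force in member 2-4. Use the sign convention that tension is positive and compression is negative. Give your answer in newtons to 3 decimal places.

N=7 nodes, M=11 members, R=3 reactions → 2N=14, M+R=14
member 0 (0-1): L=2.2617, (cx,cy)=(0.3864,0.9223)
member 1 (0-2): L=1.6310, (cx,cy)=(1.0000,0.0000)
member 2 (1-2): L=2.2191, (cx,cy)=(0.3411,-0.9400)
member 3 (1-3): L=1.6977, (cx,cy)=(0.9996,-0.0295)
member 4 (2-3): L=2.2425, (cx,cy)=(0.4192,0.9079)
member 5 (2-4): L=1.6340, (cx,cy)=(1.0000,0.0000)
member 6 (3-4): L=2.1510, (cx,cy)=(0.3226,-0.9465)
member 7 (3-5): L=1.5929, (cx,cy)=(0.9951,0.0992)
member 8 (4-5): L=2.3680, (cx,cy)=(0.3763,0.9265)
member 9 (4-6): L=1.7350, (cx,cy)=(1.0000,0.0000)
member 10 (5-6): L=2.3507, (cx,cy)=(0.3590,-0.9333)
solve A·x = −loads:
  F[0-1] = -2523.2858 N (compression)
  F[0-2] = -2455.7027 N (compression)
  F[1-2] = +2533.4235 N (tension)
  F[1-3] = -1840.1069 N (compression)
  F[2-3] = -2138.2151 N (compression)
  F[2-4] = -917.2529 N (compression)
  F[3-4] = +1649.5729 N (tension)
  F[3-5] = -3283.9948 N (compression)
  F[4-5] = -1685.1999 N (compression)
  F[4-6] = +249.0385 N (tension)
  F[5-6] = -693.6308 N (compression)
  Rx@0 = +3430.7900 N
  Ry@0 = +2327.2679 N
  Ry@6 = +647.3821 N

-917.253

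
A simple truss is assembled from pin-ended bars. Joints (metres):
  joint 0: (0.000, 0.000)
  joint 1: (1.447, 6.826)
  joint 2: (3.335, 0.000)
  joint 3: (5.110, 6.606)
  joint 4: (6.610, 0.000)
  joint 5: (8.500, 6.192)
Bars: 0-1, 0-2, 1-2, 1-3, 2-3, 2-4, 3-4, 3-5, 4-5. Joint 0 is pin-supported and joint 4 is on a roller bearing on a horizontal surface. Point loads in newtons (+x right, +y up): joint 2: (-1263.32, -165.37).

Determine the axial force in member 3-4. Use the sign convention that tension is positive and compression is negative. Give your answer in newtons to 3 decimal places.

N=6 nodes, M=9 members, R=3 reactions → 2N=12, M+R=12
member 0 (0-1): L=6.9777, (cx,cy)=(0.2074,0.9783)
member 1 (0-2): L=3.3350, (cx,cy)=(1.0000,0.0000)
member 2 (1-2): L=7.0823, (cx,cy)=(0.2666,-0.9638)
member 3 (1-3): L=3.6696, (cx,cy)=(0.9982,-0.0600)
member 4 (2-3): L=6.8403, (cx,cy)=(0.2595,0.9657)
member 5 (2-4): L=3.2750, (cx,cy)=(1.0000,0.0000)
member 6 (3-4): L=6.7742, (cx,cy)=(0.2214,-0.9752)
member 7 (3-5): L=3.4152, (cx,cy)=(0.9926,-0.1212)
member 8 (4-5): L=6.4740, (cx,cy)=(0.2919,0.9564)
solve A·x = −loads:
  F[0-1] = -83.7552 N (compression)
  F[0-2] = -1245.9512 N (compression)
  F[1-2] = +87.5474 N (tension)
  F[1-3] = -40.7806 N (compression)
  F[2-3] = +83.8634 N (tension)
  F[2-4] = +18.9454 N (tension)
  F[3-4] = -85.5594 N (compression)
  F[3-5] = -0.0000 N (compression)
  F[4-5] = +0.0000 N (tension)
  Rx@0 = +1263.3200 N
  Ry@0 = +81.9345 N
  Ry@4 = +83.4355 N

-85.559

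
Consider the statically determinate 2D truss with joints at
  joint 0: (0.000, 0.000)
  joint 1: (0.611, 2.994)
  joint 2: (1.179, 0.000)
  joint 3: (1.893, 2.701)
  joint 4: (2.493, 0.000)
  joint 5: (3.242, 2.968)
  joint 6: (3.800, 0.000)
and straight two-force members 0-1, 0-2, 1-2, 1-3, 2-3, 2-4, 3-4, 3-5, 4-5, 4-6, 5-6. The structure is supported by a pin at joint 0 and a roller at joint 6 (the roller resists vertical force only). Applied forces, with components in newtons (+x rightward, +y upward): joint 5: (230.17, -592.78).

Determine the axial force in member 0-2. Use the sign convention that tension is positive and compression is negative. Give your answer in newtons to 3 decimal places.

N=7 nodes, M=11 members, R=3 reactions → 2N=14, M+R=14
member 0 (0-1): L=3.0557, (cx,cy)=(0.2000,0.9798)
member 1 (0-2): L=1.1790, (cx,cy)=(1.0000,0.0000)
member 2 (1-2): L=3.0474, (cx,cy)=(0.1864,-0.9825)
member 3 (1-3): L=1.3151, (cx,cy)=(0.9749,-0.2228)
member 4 (2-3): L=2.7938, (cx,cy)=(0.2556,0.9668)
member 5 (2-4): L=1.3140, (cx,cy)=(1.0000,0.0000)
member 6 (3-4): L=2.7668, (cx,cy)=(0.2169,-0.9762)
member 7 (3-5): L=1.3752, (cx,cy)=(0.9810,0.1942)
member 8 (4-5): L=3.0610, (cx,cy)=(0.2447,0.9696)
member 9 (4-6): L=1.3070, (cx,cy)=(1.0000,0.0000)
member 10 (5-6): L=3.0200, (cx,cy)=(0.1848,-0.9828)
solve A·x = −loads:
  F[0-1] = +94.6411 N (tension)
  F[0-2] = +211.2462 N (tension)
  F[1-2] = -103.2633 N (compression)
  F[1-3] = +39.1551 N (tension)
  F[2-3] = +104.9386 N (tension)
  F[2-4] = +165.1802 N (tension)
  F[3-4] = -78.3680 N (compression)
  F[3-5] = +83.5746 N (tension)
  F[4-5] = +78.9016 N (tension)
  F[4-6] = +128.8795 N (tension)
  F[5-6] = -697.5196 N (compression)
  Rx@0 = -230.1700 N
  Ry@0 = -92.7298 N
  Ry@6 = +685.5098 N

211.246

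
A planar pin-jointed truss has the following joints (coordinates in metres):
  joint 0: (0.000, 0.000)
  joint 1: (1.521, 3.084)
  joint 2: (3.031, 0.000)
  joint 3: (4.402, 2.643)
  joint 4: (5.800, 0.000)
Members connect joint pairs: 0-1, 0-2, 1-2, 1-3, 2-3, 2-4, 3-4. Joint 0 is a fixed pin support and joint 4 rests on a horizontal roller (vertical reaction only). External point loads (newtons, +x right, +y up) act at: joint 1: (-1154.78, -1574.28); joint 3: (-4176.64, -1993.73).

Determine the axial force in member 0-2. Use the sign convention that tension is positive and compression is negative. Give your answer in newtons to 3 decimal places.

-3280.106

N=5 nodes, M=7 members, R=3 reactions → 2N=10, M+R=10
member 0 (0-1): L=3.4387, (cx,cy)=(0.4423,0.8969)
member 1 (0-2): L=3.0310, (cx,cy)=(1.0000,0.0000)
member 2 (1-2): L=3.4338, (cx,cy)=(0.4397,-0.8981)
member 3 (1-3): L=2.9146, (cx,cy)=(0.9885,-0.1513)
member 4 (2-3): L=2.9774, (cx,cy)=(0.4605,0.8877)
member 5 (2-4): L=2.7690, (cx,cy)=(1.0000,0.0000)
member 6 (3-4): L=2.9900, (cx,cy)=(0.4676,-0.8840)
solve A·x = −loads:
  F[0-1] = -4637.6111 N (compression)
  F[0-2] = -3280.1057 N (compression)
  F[1-2] = +3276.5875 N (tension)
  F[1-3] = -2364.6152 N (compression)
  F[2-3] = -3315.1437 N (compression)
  F[2-4] = -312.7449 N (compression)
  F[3-4] = +668.8801 N (tension)
  Rx@0 = +5331.4200 N
  Ry@0 = +4159.2724 N
  Ry@4 = -591.2624 N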